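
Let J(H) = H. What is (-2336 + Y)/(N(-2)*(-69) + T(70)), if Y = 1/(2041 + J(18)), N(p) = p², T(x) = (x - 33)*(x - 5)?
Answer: -4809823/4383611 ≈ -1.0972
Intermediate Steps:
T(x) = (-33 + x)*(-5 + x)
Y = 1/2059 (Y = 1/(2041 + 18) = 1/2059 ≈ 0.00048567)
(-2336 + Y)/(N(-2)*(-69) + T(70)) = (-2336 + 1/2059)/((-2)²*(-69) + (165 + 70² - 38*70)) = -4809823/(2059*(4*(-69) + (165 + 4900 - 2660))) = -4809823/(2059*(-276 + 2405)) = -4809823/2059/2129 = -4809823/2059*1/2129 = -4809823/4383611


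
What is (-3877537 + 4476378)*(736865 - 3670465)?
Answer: -1756759957600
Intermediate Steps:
(-3877537 + 4476378)*(736865 - 3670465) = 598841*(-2933600) = -1756759957600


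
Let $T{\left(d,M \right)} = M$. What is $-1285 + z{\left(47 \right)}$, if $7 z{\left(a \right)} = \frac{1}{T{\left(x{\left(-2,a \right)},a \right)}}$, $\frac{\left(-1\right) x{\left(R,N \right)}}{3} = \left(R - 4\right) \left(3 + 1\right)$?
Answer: $- \frac{422764}{329} \approx -1285.0$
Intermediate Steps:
$x{\left(R,N \right)} = 48 - 12 R$ ($x{\left(R,N \right)} = - 3 \left(R - 4\right) \left(3 + 1\right) = - 3 \left(-4 + R\right) 4 = - 3 \left(-16 + 4 R\right) = 48 - 12 R$)
$z{\left(a \right)} = \frac{1}{7 a}$
$-1285 + z{\left(47 \right)} = -1285 + \frac{1}{7 \cdot 47} = -1285 + \frac{1}{7} \cdot \frac{1}{47} = -1285 + \frac{1}{329} = - \frac{422764}{329}$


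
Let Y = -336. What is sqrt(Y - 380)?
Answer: 2*I*sqrt(179) ≈ 26.758*I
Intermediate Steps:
sqrt(Y - 380) = sqrt(-336 - 380) = sqrt(-716) = 2*I*sqrt(179)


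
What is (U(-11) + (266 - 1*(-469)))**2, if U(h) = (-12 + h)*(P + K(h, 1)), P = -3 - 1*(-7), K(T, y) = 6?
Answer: 255025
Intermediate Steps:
P = 4 (P = -3 + 7 = 4)
U(h) = -120 + 10*h (U(h) = (-12 + h)*(4 + 6) = (-12 + h)*10 = -120 + 10*h)
(U(-11) + (266 - 1*(-469)))**2 = ((-120 + 10*(-11)) + (266 - 1*(-469)))**2 = ((-120 - 110) + (266 + 469))**2 = (-230 + 735)**2 = 505**2 = 255025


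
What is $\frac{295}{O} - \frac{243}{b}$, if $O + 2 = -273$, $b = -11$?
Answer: $\frac{1156}{55} \approx 21.018$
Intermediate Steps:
$O = -275$ ($O = -2 - 273 = -275$)
$\frac{295}{O} - \frac{243}{b} = \frac{295}{-275} - \frac{243}{-11} = 295 \left(- \frac{1}{275}\right) - - \frac{243}{11} = - \frac{59}{55} + \frac{243}{11} = \frac{1156}{55}$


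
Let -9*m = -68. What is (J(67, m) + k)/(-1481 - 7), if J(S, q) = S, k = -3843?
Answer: 236/93 ≈ 2.5376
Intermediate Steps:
m = 68/9 (m = -1/9*(-68) = 68/9 ≈ 7.5556)
(J(67, m) + k)/(-1481 - 7) = (67 - 3843)/(-1481 - 7) = -3776/(-1488) = -3776*(-1/1488) = 236/93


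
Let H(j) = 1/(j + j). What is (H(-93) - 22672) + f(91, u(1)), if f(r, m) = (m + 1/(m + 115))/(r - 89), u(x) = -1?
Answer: -160249237/7068 ≈ -22673.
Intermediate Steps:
H(j) = 1/(2*j)
f(r, m) = (m + 1/(115 + m))/(-89 + r)
(H(-93) - 22672) + f(91, u(1)) = ((½)/(-93) - 22672) + (1 + (-1)² + 115*(-1))/(-10235 - 89*(-1) + 115*91 - 1*91) = ((½)*(-1/93) - 22672) + (1 + 1 - 115)/(-10235 + 89 + 10465 - 91) = (-1/186 - 22672) - 113/228 = -4216993/186 + (1/228)*(-113) = -4216993/186 - 113/228 = -160249237/7068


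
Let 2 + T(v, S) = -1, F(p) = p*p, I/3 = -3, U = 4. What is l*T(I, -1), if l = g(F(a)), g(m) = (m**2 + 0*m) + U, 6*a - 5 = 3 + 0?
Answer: -580/27 ≈ -21.481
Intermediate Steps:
a = 4/3 (a = 5/6 + (3 + 0)/6 = 5/6 + (1/6)*3 = 5/6 + 1/2 = 4/3 ≈ 1.3333)
I = -9 (I = 3*(-3) = -9)
F(p) = p**2
g(m) = 4 + m**2 (g(m) = (m**2 + 0*m) + 4 = (m**2 + 0) + 4 = m**2 + 4 = 4 + m**2)
T(v, S) = -3 (T(v, S) = -2 - 1 = -3)
l = 580/81 (l = 4 + ((4/3)**2)**2 = 4 + (16/9)**2 = 4 + 256/81 = 580/81 ≈ 7.1605)
l*T(I, -1) = (580/81)*(-3) = -580/27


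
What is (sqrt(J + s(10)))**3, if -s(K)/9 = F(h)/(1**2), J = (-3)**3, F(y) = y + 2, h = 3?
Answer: -432*I*sqrt(2) ≈ -610.94*I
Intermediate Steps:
F(y) = 2 + y
J = -27
s(K) = -45 (s(K) = -9*(2 + 3)/(1**2) = -45/1 = -45)
(sqrt(J + s(10)))**3 = (sqrt(-27 - 45))**3 = (sqrt(-72))**3 = (6*I*sqrt(2))**3 = -432*I*sqrt(2)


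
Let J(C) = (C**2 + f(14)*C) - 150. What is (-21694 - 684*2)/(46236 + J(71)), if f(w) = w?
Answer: -23062/52121 ≈ -0.44247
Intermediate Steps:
J(C) = -150 + C**2 + 14*C (J(C) = (C**2 + 14*C) - 150 = -150 + C**2 + 14*C)
(-21694 - 684*2)/(46236 + J(71)) = (-21694 - 684*2)/(46236 + (-150 + 71**2 + 14*71)) = (-21694 - 1368)/(46236 + (-150 + 5041 + 994)) = -23062/(46236 + 5885) = -23062/52121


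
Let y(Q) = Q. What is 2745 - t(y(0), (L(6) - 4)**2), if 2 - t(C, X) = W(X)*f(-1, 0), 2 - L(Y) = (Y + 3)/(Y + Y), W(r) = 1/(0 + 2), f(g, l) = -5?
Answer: 5481/2 ≈ 2740.5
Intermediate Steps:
W(r) = 1/2
L(Y) = 2 - (3 + Y)/(2*Y) (L(Y) = 2 - (Y + 3)/(Y + Y) = 2 - (3 + Y)/(2*Y))
t(C, X) = 9/2 (t(C, X) = 2 - (-5)/2 = 2 - 1*(-5/2) = 2 + 5/2 = 9/2)
2745 - t(y(0), (L(6) - 4)**2) = 2745 - 1*9/2 = 2745 - 9/2 = 5481/2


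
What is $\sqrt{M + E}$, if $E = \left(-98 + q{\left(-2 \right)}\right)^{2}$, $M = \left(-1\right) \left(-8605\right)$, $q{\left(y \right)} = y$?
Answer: $61 \sqrt{5} \approx 136.4$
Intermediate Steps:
$M = 8605$
$E = 10000$ ($E = \left(-98 - 2\right)^{2} = \left(-100\right)^{2} = 10000$)
$\sqrt{M + E} = \sqrt{8605 + 10000} = \sqrt{18605} = 61 \sqrt{5}$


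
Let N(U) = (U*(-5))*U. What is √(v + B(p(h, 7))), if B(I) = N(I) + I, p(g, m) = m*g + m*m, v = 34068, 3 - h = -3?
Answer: I*√7246 ≈ 85.123*I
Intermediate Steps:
h = 6 (h = 3 - 1*(-3) = 3 + 3 = 6)
N(U) = -5*U² (N(U) = (-5*U)*U = -5*U²)
p(g, m) = m² + g*m (p(g, m) = g*m + m² = m² + g*m)
B(I) = I - 5*I² (B(I) = -5*I² + I = I - 5*I²)
√(v + B(p(h, 7))) = √(34068 + (7*(6 + 7))*(1 - 35*(6 + 7))) = √(34068 + (7*13)*(1 - 35*13)) = √(34068 + 91*(1 - 5*91)) = √(34068 + 91*(1 - 455)) = √(34068 + 91*(-454)) = √(34068 - 41314) = √(-7246) = I*√7246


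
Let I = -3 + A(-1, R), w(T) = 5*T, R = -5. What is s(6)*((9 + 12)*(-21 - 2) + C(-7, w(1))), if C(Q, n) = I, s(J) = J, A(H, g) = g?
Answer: -2946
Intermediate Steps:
I = -8 (I = -3 - 5 = -8)
C(Q, n) = -8
s(6)*((9 + 12)*(-21 - 2) + C(-7, w(1))) = 6*((9 + 12)*(-21 - 2) - 8) = 6*(21*(-23) - 8) = 6*(-483 - 8) = 6*(-491) = -2946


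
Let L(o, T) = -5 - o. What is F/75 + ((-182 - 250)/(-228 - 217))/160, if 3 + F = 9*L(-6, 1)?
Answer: 383/4450 ≈ 0.086067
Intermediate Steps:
F = 6 (F = -3 + 9*(-5 - 1*(-6)) = -3 + 9*(-5 + 6) = -3 + 9*1 = -3 + 9 = 6)
F/75 + ((-182 - 250)/(-228 - 217))/160 = 6/75 + ((-182 - 250)/(-228 - 217))/160 = 6*(1/75) - 432/(-445)*(1/160) = 2/25 - 432*(-1/445)*(1/160) = 2/25 + (432/445)*(1/160) = 2/25 + 27/4450 = 383/4450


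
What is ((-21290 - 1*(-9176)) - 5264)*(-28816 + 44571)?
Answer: -273790390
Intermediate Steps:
((-21290 - 1*(-9176)) - 5264)*(-28816 + 44571) = ((-21290 + 9176) - 5264)*15755 = (-12114 - 5264)*15755 = -17378*15755 = -273790390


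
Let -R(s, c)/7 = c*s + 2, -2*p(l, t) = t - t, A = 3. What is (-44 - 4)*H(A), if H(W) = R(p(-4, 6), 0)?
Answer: 672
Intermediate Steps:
p(l, t) = 0 (p(l, t) = -(t - t)/2 = -1/2*0 = 0)
R(s, c) = -14 - 7*c*s (R(s, c) = -7*(c*s + 2) = -7*(2 + c*s) = -14 - 7*c*s)
H(W) = -14 (H(W) = -14 - 7*0*0 = -14 + 0 = -14)
(-44 - 4)*H(A) = (-44 - 4)*(-14) = -48*(-14) = 672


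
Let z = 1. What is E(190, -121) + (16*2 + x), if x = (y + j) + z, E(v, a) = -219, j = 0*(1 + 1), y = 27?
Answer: -159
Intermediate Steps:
j = 0 (j = 0*2 = 0)
x = 28 (x = (27 + 0) + 1 = 27 + 1 = 28)
E(190, -121) + (16*2 + x) = -219 + (16*2 + 28) = -219 + (32 + 28) = -219 + 60 = -159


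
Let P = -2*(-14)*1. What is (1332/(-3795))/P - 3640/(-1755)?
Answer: 492883/239085 ≈ 2.0615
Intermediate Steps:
P = 28 (P = 28*1 = 28)
(1332/(-3795))/P - 3640/(-1755) = (1332/(-3795))/28 - 3640/(-1755) = (1332*(-1/3795))*(1/28) - 3640*(-1/1755) = -444/1265*1/28 + 56/27 = -111/8855 + 56/27 = 492883/239085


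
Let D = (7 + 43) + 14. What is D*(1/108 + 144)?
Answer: 248848/27 ≈ 9216.6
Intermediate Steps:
D = 64 (D = 50 + 14 = 64)
D*(1/108 + 144) = 64*(1/108 + 144) = 64*(15553/108) = 248848/27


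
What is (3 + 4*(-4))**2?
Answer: 169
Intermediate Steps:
(3 + 4*(-4))**2 = (3 - 16)**2 = (-13)**2 = 169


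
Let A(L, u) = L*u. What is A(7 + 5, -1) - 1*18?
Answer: -30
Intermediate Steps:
A(7 + 5, -1) - 1*18 = (7 + 5)*(-1) - 1*18 = 12*(-1) - 18 = -12 - 18 = -30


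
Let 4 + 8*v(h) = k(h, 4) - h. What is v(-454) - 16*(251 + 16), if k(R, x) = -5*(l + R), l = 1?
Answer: -31461/8 ≈ -3932.6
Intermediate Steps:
k(R, x) = -5 - 5*R (k(R, x) = -5*(1 + R) = -5 - 5*R)
v(h) = -9/8 - 3*h/4 (v(h) = -1/2 + ((-5 - 5*h) - h)/8 = -1/2 + (-5 - 6*h)/8 = -1/2 + (-5/8 - 3*h/4) = -9/8 - 3*h/4)
v(-454) - 16*(251 + 16) = (-9/8 - 3/4*(-454)) - 16*(251 + 16) = (-9/8 + 681/2) - 16*267 = 2715/8 - 1*4272 = 2715/8 - 4272 = -31461/8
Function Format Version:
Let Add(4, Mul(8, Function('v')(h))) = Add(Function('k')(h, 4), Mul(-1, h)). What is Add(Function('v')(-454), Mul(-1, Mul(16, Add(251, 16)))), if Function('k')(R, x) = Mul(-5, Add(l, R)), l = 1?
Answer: Rational(-31461, 8) ≈ -3932.6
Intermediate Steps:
Function('k')(R, x) = Add(-5, Mul(-5, R)) (Function('k')(R, x) = Mul(-5, Add(1, R)) = Add(-5, Mul(-5, R)))
Function('v')(h) = Add(Rational(-9, 8), Mul(Rational(-3, 4), h)) (Function('v')(h) = Add(Rational(-1, 2), Mul(Rational(1, 8), Add(Add(-5, Mul(-5, h)), Mul(-1, h)))) = Add(Rational(-1, 2), Mul(Rational(1, 8), Add(-5, Mul(-6, h)))) = Add(Rational(-1, 2), Add(Rational(-5, 8), Mul(Rational(-3, 4), h))) = Add(Rational(-9, 8), Mul(Rational(-3, 4), h)))
Add(Function('v')(-454), Mul(-1, Mul(16, Add(251, 16)))) = Add(Add(Rational(-9, 8), Mul(Rational(-3, 4), -454)), Mul(-1, Mul(16, Add(251, 16)))) = Add(Add(Rational(-9, 8), Rational(681, 2)), Mul(-1, Mul(16, 267))) = Add(Rational(2715, 8), Mul(-1, 4272)) = Add(Rational(2715, 8), -4272) = Rational(-31461, 8)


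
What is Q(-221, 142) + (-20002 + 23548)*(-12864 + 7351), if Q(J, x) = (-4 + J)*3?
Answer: -19549773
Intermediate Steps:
Q(J, x) = -12 + 3*J
Q(-221, 142) + (-20002 + 23548)*(-12864 + 7351) = (-12 + 3*(-221)) + (-20002 + 23548)*(-12864 + 7351) = (-12 - 663) + 3546*(-5513) = -675 - 19549098 = -19549773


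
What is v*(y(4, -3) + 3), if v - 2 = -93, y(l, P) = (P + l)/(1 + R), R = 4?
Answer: -1456/5 ≈ -291.20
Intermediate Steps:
y(l, P) = P/5 + l/5 (y(l, P) = (P + l)/(1 + 4) = (P + l)/5 = (P + l)*(⅕) = P/5 + l/5)
v = -91 (v = 2 - 93 = -91)
v*(y(4, -3) + 3) = -91*(((⅕)*(-3) + (⅕)*4) + 3) = -91*((-⅗ + ⅘) + 3) = -91*(⅕ + 3) = -91*16/5 = -1456/5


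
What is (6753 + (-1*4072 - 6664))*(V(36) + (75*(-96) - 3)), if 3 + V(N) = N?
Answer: 28558110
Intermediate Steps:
V(N) = -3 + N
(6753 + (-1*4072 - 6664))*(V(36) + (75*(-96) - 3)) = (6753 + (-1*4072 - 6664))*((-3 + 36) + (75*(-96) - 3)) = (6753 + (-4072 - 6664))*(33 + (-7200 - 3)) = (6753 - 10736)*(33 - 7203) = -3983*(-7170) = 28558110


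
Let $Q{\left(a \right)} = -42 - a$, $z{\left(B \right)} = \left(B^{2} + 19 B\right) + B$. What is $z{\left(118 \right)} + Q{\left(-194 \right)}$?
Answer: $16436$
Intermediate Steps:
$z{\left(B \right)} = B^{2} + 20 B$
$z{\left(118 \right)} + Q{\left(-194 \right)} = 118 \left(20 + 118\right) - -152 = 118 \cdot 138 + \left(-42 + 194\right) = 16284 + 152 = 16436$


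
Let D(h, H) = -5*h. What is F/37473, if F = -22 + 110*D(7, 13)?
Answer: -3872/37473 ≈ -0.10333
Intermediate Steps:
F = -3872 (F = -22 + 110*(-5*7) = -22 + 110*(-35) = -22 - 3850 = -3872)
F/37473 = -3872/37473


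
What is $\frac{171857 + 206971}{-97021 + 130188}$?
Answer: $\frac{22284}{1951} \approx 11.422$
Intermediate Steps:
$\frac{171857 + 206971}{-97021 + 130188} = \frac{378828}{33167} = 378828 \cdot \frac{1}{33167} = \frac{22284}{1951}$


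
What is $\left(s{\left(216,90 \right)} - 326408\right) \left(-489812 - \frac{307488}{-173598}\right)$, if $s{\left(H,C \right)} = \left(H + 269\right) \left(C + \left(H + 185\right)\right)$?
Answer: $\frac{1250976651086004}{28933} \approx 4.3237 \cdot 10^{10}$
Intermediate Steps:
$s{\left(H,C \right)} = \left(269 + H\right) \left(185 + C + H\right)$ ($s{\left(H,C \right)} = \left(269 + H\right) \left(C + \left(185 + H\right)\right) = \left(269 + H\right) \left(185 + C + H\right)$)
$\left(s{\left(216,90 \right)} - 326408\right) \left(-489812 - \frac{307488}{-173598}\right) = \left(\left(49765 + 216^{2} + 269 \cdot 90 + 454 \cdot 216 + 90 \cdot 216\right) - 326408\right) \left(-489812 - \frac{307488}{-173598}\right) = \left(\left(49765 + 46656 + 24210 + 98064 + 19440\right) - 326408\right) \left(-489812 - - \frac{51248}{28933}\right) = \left(238135 - 326408\right) \left(-489812 + \frac{51248}{28933}\right) = \left(-88273\right) \left(- \frac{14171679348}{28933}\right) = \frac{1250976651086004}{28933}$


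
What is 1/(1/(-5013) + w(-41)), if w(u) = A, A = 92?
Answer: 5013/461195 ≈ 0.010870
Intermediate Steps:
w(u) = 92
1/(1/(-5013) + w(-41)) = 1/(1/(-5013) + 92) = 1/(-1/5013 + 92) = 1/(461195/5013) = 5013/461195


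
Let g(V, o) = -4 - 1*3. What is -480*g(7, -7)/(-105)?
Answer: -32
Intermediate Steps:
g(V, o) = -7 (g(V, o) = -4 - 3 = -7)
-480*g(7, -7)/(-105) = -(-3360)/(-105) = -(-3360)*(-1)/105 = -480*1/15 = -32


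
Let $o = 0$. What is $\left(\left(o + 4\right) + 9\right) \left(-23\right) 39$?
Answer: $-11661$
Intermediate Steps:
$\left(\left(o + 4\right) + 9\right) \left(-23\right) 39 = \left(\left(0 + 4\right) + 9\right) \left(-23\right) 39 = \left(4 + 9\right) \left(-23\right) 39 = 13 \left(-23\right) 39 = \left(-299\right) 39 = -11661$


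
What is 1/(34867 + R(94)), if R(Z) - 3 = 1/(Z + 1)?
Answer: 95/3312651 ≈ 2.8678e-5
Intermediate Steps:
R(Z) = 3 + 1/(1 + Z) (R(Z) = 3 + 1/(Z + 1) = 3 + 1/(1 + Z))
1/(34867 + R(94)) = 1/(34867 + (4 + 3*94)/(1 + 94)) = 1/(34867 + (4 + 282)/95) = 1/(34867 + (1/95)*286) = 1/(34867 + 286/95) = 1/(3312651/95) = 95/3312651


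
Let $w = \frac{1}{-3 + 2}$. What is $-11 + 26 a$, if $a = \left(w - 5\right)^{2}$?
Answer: $925$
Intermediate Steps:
$w = -1$ ($w = \frac{1}{-1} = -1$)
$a = 36$ ($a = \left(-1 - 5\right)^{2} = \left(-6\right)^{2} = 36$)
$-11 + 26 a = -11 + 26 \cdot 36 = -11 + 936 = 925$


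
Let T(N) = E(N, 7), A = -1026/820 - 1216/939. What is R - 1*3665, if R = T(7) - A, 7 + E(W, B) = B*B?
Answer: -1393838503/384990 ≈ -3620.5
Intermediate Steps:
A = -980267/384990 (A = -1026*1/820 - 1216*1/939 = -513/410 - 1216/939 = -980267/384990 ≈ -2.5462)
E(W, B) = -7 + B² (E(W, B) = -7 + B*B = -7 + B²)
T(N) = 42 (T(N) = -7 + 7² = -7 + 49 = 42)
R = 17149847/384990 (R = 42 - 1*(-980267/384990) = 42 + 980267/384990 = 17149847/384990 ≈ 44.546)
R - 1*3665 = 17149847/384990 - 1*3665 = 17149847/384990 - 3665 = -1393838503/384990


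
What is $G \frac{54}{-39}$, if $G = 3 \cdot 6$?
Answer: $- \frac{324}{13} \approx -24.923$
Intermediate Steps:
$G = 18$
$G \frac{54}{-39} = 18 \frac{54}{-39} = 18 \cdot 54 \left(- \frac{1}{39}\right) = 18 \left(- \frac{18}{13}\right) = - \frac{324}{13}$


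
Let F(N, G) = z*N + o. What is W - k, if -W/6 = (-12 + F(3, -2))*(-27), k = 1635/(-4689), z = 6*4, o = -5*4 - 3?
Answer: 9369167/1563 ≈ 5994.4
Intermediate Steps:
o = -23 (o = -20 - 3 = -23)
z = 24
k = -545/1563 (k = 1635*(-1/4689) = -545/1563 ≈ -0.34869)
F(N, G) = -23 + 24*N (F(N, G) = 24*N - 23 = -23 + 24*N)
W = 5994 (W = -6*(-12 + (-23 + 24*3))*(-27) = -6*(-12 + (-23 + 72))*(-27) = -6*(-12 + 49)*(-27) = -222*(-27) = -6*(-999) = 5994)
W - k = 5994 - 1*(-545/1563) = 5994 + 545/1563 = 9369167/1563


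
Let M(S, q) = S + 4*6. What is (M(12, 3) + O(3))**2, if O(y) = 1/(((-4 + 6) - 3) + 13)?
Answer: 187489/144 ≈ 1302.0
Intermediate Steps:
O(y) = 1/12 (O(y) = 1/((2 - 3) + 13) = 1/(-1 + 13) = 1/12)
M(S, q) = 24 + S (M(S, q) = S + 24 = 24 + S)
(M(12, 3) + O(3))**2 = ((24 + 12) + 1/12)**2 = (36 + 1/12)**2 = (433/12)**2 = 187489/144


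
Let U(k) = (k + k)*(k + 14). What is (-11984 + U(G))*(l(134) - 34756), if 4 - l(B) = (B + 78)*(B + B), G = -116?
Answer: -1069514240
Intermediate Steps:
U(k) = 2*k*(14 + k) (U(k) = (2*k)*(14 + k) = 2*k*(14 + k))
l(B) = 4 - 2*B*(78 + B) (l(B) = 4 - (B + 78)*(B + B) = 4 - (78 + B)*2*B = 4 - 2*B*(78 + B))
(-11984 + U(G))*(l(134) - 34756) = (-11984 + 2*(-116)*(14 - 116))*((4 - 156*134 - 2*134**2) - 34756) = (-11984 + 2*(-116)*(-102))*((4 - 20904 - 2*17956) - 34756) = (-11984 + 23664)*((4 - 20904 - 35912) - 34756) = 11680*(-56812 - 34756) = 11680*(-91568) = -1069514240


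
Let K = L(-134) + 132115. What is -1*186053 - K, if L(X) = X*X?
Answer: -336124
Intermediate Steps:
L(X) = X²
K = 150071 (K = (-134)² + 132115 = 17956 + 132115 = 150071)
-1*186053 - K = -1*186053 - 1*150071 = -186053 - 150071 = -336124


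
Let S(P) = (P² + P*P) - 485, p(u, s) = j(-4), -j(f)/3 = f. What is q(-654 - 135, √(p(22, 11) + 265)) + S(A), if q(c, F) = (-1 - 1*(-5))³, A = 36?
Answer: 2171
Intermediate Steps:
j(f) = -3*f
p(u, s) = 12 (p(u, s) = -3*(-4) = 12)
S(P) = -485 + 2*P² (S(P) = (P² + P²) - 485 = 2*P² - 485 = -485 + 2*P²)
q(c, F) = 64 (q(c, F) = (-1 + 5)³ = 4³ = 64)
q(-654 - 135, √(p(22, 11) + 265)) + S(A) = 64 + (-485 + 2*36²) = 64 + (-485 + 2*1296) = 64 + (-485 + 2592) = 64 + 2107 = 2171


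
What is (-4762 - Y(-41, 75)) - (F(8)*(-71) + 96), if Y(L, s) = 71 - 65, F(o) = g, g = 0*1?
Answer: -4864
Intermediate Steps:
g = 0
F(o) = 0
Y(L, s) = 6
(-4762 - Y(-41, 75)) - (F(8)*(-71) + 96) = (-4762 - 1*6) - (0*(-71) + 96) = (-4762 - 6) - (0 + 96) = -4768 - 1*96 = -4768 - 96 = -4864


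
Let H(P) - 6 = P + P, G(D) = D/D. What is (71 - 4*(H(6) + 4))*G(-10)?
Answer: -17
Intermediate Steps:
G(D) = 1
H(P) = 6 + 2*P (H(P) = 6 + (P + P) = 6 + 2*P)
(71 - 4*(H(6) + 4))*G(-10) = (71 - 4*((6 + 2*6) + 4))*1 = (71 - 4*((6 + 12) + 4))*1 = (71 - 4*(18 + 4))*1 = (71 - 4*22)*1 = (71 - 88)*1 = -17*1 = -17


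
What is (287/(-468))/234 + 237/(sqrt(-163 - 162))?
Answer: -287/109512 - 237*I*sqrt(13)/65 ≈ -0.0026207 - 13.146*I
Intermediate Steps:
(287/(-468))/234 + 237/(sqrt(-163 - 162)) = (287*(-1/468))*(1/234) + 237/(sqrt(-325)) = -287/468*1/234 + 237/((5*I*sqrt(13))) = -287/109512 + 237*(-I*sqrt(13)/65) = -287/109512 - 237*I*sqrt(13)/65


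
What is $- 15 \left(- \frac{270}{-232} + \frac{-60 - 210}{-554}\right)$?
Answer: $- \frac{795825}{32132} \approx -24.767$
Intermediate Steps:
$- 15 \left(- \frac{270}{-232} + \frac{-60 - 210}{-554}\right) = - 15 \left(\left(-270\right) \left(- \frac{1}{232}\right) + \left(-60 - 210\right) \left(- \frac{1}{554}\right)\right) = - 15 \left(\frac{135}{116} - - \frac{135}{277}\right) = - 15 \left(\frac{135}{116} + \frac{135}{277}\right) = \left(-15\right) \frac{53055}{32132} = - \frac{795825}{32132}$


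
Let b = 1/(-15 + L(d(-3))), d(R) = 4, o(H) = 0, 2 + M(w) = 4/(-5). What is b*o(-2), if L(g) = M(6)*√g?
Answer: 0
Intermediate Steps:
M(w) = -14/5 (M(w) = -2 + 4/(-5) = -2 + 4*(-⅕) = -2 - ⅘ = -14/5)
L(g) = -14*√g/5
b = -5/103 (b = 1/(-15 - 14*√4/5) = 1/(-15 - 14/5*2) = 1/(-15 - 28/5) = 1/(-103/5) = -5/103 ≈ -0.048544)
b*o(-2) = -5/103*0 = 0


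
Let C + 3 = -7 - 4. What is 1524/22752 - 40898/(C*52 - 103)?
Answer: 25882715/525192 ≈ 49.282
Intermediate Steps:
C = -14 (C = -3 + (-7 - 4) = -3 - 11 = -14)
1524/22752 - 40898/(C*52 - 103) = 1524/22752 - 40898/(-14*52 - 103) = 1524*(1/22752) - 40898/(-728 - 103) = 127/1896 - 40898/(-831) = 127/1896 - 40898*(-1/831) = 127/1896 + 40898/831 = 25882715/525192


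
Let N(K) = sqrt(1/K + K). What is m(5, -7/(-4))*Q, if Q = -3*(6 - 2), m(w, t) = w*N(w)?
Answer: -12*sqrt(130) ≈ -136.82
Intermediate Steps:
N(K) = sqrt(K + 1/K) (N(K) = sqrt(1/K + K) = sqrt(K + 1/K))
m(w, t) = w*sqrt(w + 1/w)
Q = -12 (Q = -3*4 = -12)
m(5, -7/(-4))*Q = (5*sqrt(5 + 1/5))*(-12) = (5*sqrt(26/5))*(-12) = (5*(sqrt(130)/5))*(-12) = sqrt(130)*(-12) = -12*sqrt(130)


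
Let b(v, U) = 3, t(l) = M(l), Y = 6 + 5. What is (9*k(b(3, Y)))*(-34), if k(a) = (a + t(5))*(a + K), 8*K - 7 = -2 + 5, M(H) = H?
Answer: -10404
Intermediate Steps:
Y = 11
t(l) = l
K = 5/4 (K = 7/8 + (-2 + 5)/8 = 7/8 + (⅛)*3 = 7/8 + 3/8 = 5/4 ≈ 1.2500)
k(a) = (5 + a)*(5/4 + a) (k(a) = (a + 5)*(a + 5/4) = (5 + a)*(5/4 + a))
(9*k(b(3, Y)))*(-34) = (9*(25/4 + 3² + (25/4)*3))*(-34) = (9*(25/4 + 9 + 75/4))*(-34) = (9*34)*(-34) = 306*(-34) = -10404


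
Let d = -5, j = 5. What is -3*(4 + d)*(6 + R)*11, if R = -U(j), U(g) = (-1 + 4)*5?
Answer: -297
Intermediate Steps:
U(g) = 15 (U(g) = 3*5 = 15)
R = -15 (R = -1*15 = -15)
-3*(4 + d)*(6 + R)*11 = -3*(4 - 5)*(6 - 15)*11 = -(-3)*(-9)*11 = -3*9*11 = -27*11 = -297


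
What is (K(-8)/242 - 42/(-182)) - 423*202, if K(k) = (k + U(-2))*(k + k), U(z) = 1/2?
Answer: -134405415/1573 ≈ -85445.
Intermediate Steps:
U(z) = 1/2
K(k) = 2*k*(1/2 + k) (K(k) = (k + 1/2)*(k + k) = (1/2 + k)*(2*k) = 2*k*(1/2 + k))
(K(-8)/242 - 42/(-182)) - 423*202 = (-8*(1 + 2*(-8))/242 - 42/(-182)) - 423*202 = (-8*(1 - 16)*(1/242) - 42*(-1/182)) - 85446 = (-8*(-15)*(1/242) + 3/13) - 85446 = (120*(1/242) + 3/13) - 85446 = (60/121 + 3/13) - 85446 = 1143/1573 - 85446 = -134405415/1573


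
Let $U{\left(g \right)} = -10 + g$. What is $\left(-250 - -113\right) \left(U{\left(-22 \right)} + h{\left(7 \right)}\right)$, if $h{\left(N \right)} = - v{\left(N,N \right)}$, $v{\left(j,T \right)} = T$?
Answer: $5343$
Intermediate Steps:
$h{\left(N \right)} = - N$
$\left(-250 - -113\right) \left(U{\left(-22 \right)} + h{\left(7 \right)}\right) = \left(-250 - -113\right) \left(\left(-10 - 22\right) - 7\right) = \left(-250 + 113\right) \left(-32 - 7\right) = \left(-137\right) \left(-39\right) = 5343$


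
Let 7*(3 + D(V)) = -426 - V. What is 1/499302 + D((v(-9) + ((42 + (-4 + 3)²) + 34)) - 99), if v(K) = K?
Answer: -207709625/3495114 ≈ -59.429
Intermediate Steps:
D(V) = -447/7 - V/7 (D(V) = -3 + (-426 - V)/7 = -3 + (-426/7 - V/7) = -447/7 - V/7)
1/499302 + D((v(-9) + ((42 + (-4 + 3)²) + 34)) - 99) = 1/499302 + (-447/7 - ((-9 + ((42 + (-4 + 3)²) + 34)) - 99)/7) = 1/499302 + (-447/7 - ((-9 + ((42 + (-1)²) + 34)) - 99)/7) = 1/499302 + (-447/7 - ((-9 + ((42 + 1) + 34)) - 99)/7) = 1/499302 + (-447/7 - ((-9 + (43 + 34)) - 99)/7) = 1/499302 + (-447/7 - ((-9 + 77) - 99)/7) = 1/499302 + (-447/7 - (68 - 99)/7) = 1/499302 + (-447/7 - ⅐*(-31)) = 1/499302 + (-447/7 + 31/7) = 1/499302 - 416/7 = -207709625/3495114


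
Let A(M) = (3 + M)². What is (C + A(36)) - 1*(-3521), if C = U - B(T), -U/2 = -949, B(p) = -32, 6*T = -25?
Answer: 6972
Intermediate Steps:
T = -25/6 (T = (⅙)*(-25) = -25/6 ≈ -4.1667)
U = 1898 (U = -2*(-949) = 1898)
C = 1930 (C = 1898 - 1*(-32) = 1898 + 32 = 1930)
(C + A(36)) - 1*(-3521) = (1930 + (3 + 36)²) - 1*(-3521) = (1930 + 39²) + 3521 = (1930 + 1521) + 3521 = 3451 + 3521 = 6972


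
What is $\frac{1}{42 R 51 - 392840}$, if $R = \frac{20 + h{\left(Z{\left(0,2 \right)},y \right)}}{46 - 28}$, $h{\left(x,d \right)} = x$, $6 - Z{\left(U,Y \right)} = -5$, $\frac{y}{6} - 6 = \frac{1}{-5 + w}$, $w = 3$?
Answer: $- \frac{1}{389151} \approx -2.5697 \cdot 10^{-6}$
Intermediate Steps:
$y = 33$ ($y = 36 + \frac{6}{-5 + 3} = 36 + \frac{6}{-2} = 36 + 6 \left(- \frac{1}{2}\right) = 36 - 3 = 33$)
$Z{\left(U,Y \right)} = 11$ ($Z{\left(U,Y \right)} = 6 - -5 = 6 + 5 = 11$)
$R = \frac{31}{18}$ ($R = \frac{20 + 11}{46 - 28} = \frac{31}{18} \approx 1.7222$)
$\frac{1}{42 R 51 - 392840} = \frac{1}{42 \cdot \frac{31}{18} \cdot 51 - 392840} = \frac{1}{\frac{217}{3} \cdot 51 - 392840} = \frac{1}{3689 - 392840} = \frac{1}{-389151} = - \frac{1}{389151}$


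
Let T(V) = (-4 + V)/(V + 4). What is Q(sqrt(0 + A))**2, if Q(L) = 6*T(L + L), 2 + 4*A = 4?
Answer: 4068/49 - 2592*sqrt(2)/49 ≈ 8.2114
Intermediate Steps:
A = 1/2 (A = -1/2 + (1/4)*4 = -1/2 + 1 = 1/2 ≈ 0.50000)
T(V) = (-4 + V)/(4 + V)
Q(L) = 6*(-4 + 2*L)/(4 + 2*L) (Q(L) = 6*((-4 + (L + L))/(4 + (L + L))) = 6*((-4 + 2*L)/(4 + 2*L)) = 6*(-4 + 2*L)/(4 + 2*L))
Q(sqrt(0 + A))**2 = (6*(-2 + sqrt(0 + 1/2))/(2 + sqrt(0 + 1/2)))**2 = (6*(-2 + sqrt(1/2))/(2 + sqrt(1/2)))**2 = (6*(-2 + sqrt(2)/2)/(2 + sqrt(2)/2))**2 = 36*(-2 + sqrt(2)/2)**2/(2 + sqrt(2)/2)**2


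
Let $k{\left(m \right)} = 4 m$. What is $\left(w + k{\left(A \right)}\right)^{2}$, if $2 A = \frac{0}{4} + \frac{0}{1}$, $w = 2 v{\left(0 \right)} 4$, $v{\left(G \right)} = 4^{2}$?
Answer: $16384$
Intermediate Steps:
$v{\left(G \right)} = 16$
$w = 128$ ($w = 2 \cdot 16 \cdot 4 = 32 \cdot 4 = 128$)
$A = 0$ ($A = \frac{\frac{0}{4} + \frac{0}{1}}{2} = \frac{0 \cdot \frac{1}{4} + 0 \cdot 1}{2} = \frac{0 + 0}{2} = \frac{1}{2} \cdot 0 = 0$)
$\left(w + k{\left(A \right)}\right)^{2} = \left(128 + 4 \cdot 0\right)^{2} = \left(128 + 0\right)^{2} = 128^{2} = 16384$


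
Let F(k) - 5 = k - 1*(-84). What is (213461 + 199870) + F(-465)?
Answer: 412955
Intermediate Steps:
F(k) = 89 + k (F(k) = 5 + (k - 1*(-84)) = 5 + (k + 84) = 5 + (84 + k) = 89 + k)
(213461 + 199870) + F(-465) = (213461 + 199870) + (89 - 465) = 413331 - 376 = 412955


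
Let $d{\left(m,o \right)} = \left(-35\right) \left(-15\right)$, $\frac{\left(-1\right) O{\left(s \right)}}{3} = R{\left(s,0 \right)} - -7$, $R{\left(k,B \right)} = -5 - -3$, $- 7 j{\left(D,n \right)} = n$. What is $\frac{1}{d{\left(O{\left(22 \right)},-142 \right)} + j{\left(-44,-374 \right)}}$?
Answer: $\frac{7}{4049} \approx 0.0017288$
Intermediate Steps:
$j{\left(D,n \right)} = - \frac{n}{7}$
$R{\left(k,B \right)} = -2$ ($R{\left(k,B \right)} = -5 + 3 = -2$)
$O{\left(s \right)} = -15$ ($O{\left(s \right)} = - 3 \left(-2 - -7\right) = - 3 \left(-2 + 7\right) = \left(-3\right) 5 = -15$)
$d{\left(m,o \right)} = 525$
$\frac{1}{d{\left(O{\left(22 \right)},-142 \right)} + j{\left(-44,-374 \right)}} = \frac{1}{525 - - \frac{374}{7}} = \frac{1}{525 + \frac{374}{7}} = \frac{1}{\frac{4049}{7}} = \frac{7}{4049}$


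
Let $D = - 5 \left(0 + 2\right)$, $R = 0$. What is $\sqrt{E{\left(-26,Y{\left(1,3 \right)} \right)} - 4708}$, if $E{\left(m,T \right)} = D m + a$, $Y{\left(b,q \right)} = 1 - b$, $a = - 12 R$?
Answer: $4 i \sqrt{278} \approx 66.693 i$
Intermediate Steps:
$D = -10$ ($D = \left(-5\right) 2 = -10$)
$a = 0$ ($a = \left(-12\right) 0 = 0$)
$E{\left(m,T \right)} = - 10 m$ ($E{\left(m,T \right)} = - 10 m + 0 = - 10 m$)
$\sqrt{E{\left(-26,Y{\left(1,3 \right)} \right)} - 4708} = \sqrt{\left(-10\right) \left(-26\right) - 4708} = \sqrt{260 - 4708} = \sqrt{-4448} = 4 i \sqrt{278}$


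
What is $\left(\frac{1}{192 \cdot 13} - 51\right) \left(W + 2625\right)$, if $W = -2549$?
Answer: $- \frac{2418605}{624} \approx -3876.0$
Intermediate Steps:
$\left(\frac{1}{192 \cdot 13} - 51\right) \left(W + 2625\right) = \left(\frac{1}{192 \cdot 13} - 51\right) \left(-2549 + 2625\right) = \left(\frac{1}{2496} - 51\right) 76 = \left(- \frac{127295}{2496}\right) 76 = - \frac{2418605}{624}$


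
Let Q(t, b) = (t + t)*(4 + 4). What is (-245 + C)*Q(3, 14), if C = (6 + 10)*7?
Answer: -6384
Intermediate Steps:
C = 112 (C = 16*7 = 112)
Q(t, b) = 16*t (Q(t, b) = (2*t)*8 = 16*t)
(-245 + C)*Q(3, 14) = (-245 + 112)*(16*3) = -133*48 = -6384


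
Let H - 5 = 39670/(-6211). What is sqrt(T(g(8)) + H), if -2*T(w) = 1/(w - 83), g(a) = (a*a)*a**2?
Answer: I*sqrt(3447101976646686)/49849486 ≈ 1.1778*I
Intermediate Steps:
g(a) = a**4 (g(a) = a**2*a**2 = a**4)
T(w) = -1/(2*(-83 + w)) (T(w) = -1/(2*(w - 83)) = -1/(2*(-83 + w)))
H = -8615/6211 (H = 5 + 39670/(-6211) = 5 + 39670*(-1/6211) = 5 - 39670/6211 = -8615/6211 ≈ -1.3871)
sqrt(T(g(8)) + H) = sqrt(-1/(-166 + 2*8**4) - 8615/6211) = sqrt(-1/(-166 + 2*4096) - 8615/6211) = sqrt(-1/(-166 + 8192) - 8615/6211) = sqrt(-1/8026 - 8615/6211) = sqrt(-69150201/49849486) = I*sqrt(3447101976646686)/49849486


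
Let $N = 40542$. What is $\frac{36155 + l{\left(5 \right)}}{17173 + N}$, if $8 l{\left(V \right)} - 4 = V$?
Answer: $\frac{289249}{461720} \approx 0.62646$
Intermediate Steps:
$l{\left(V \right)} = \frac{1}{2} + \frac{V}{8}$
$\frac{36155 + l{\left(5 \right)}}{17173 + N} = \frac{36155 + \left(\frac{1}{2} + \frac{1}{8} \cdot 5\right)}{17173 + 40542} = \frac{36155 + \left(\frac{1}{2} + \frac{5}{8}\right)}{57715} = \left(36155 + \frac{9}{8}\right) \frac{1}{57715} = \frac{289249}{8} \cdot \frac{1}{57715} = \frac{289249}{461720}$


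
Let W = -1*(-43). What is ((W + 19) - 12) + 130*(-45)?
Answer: -5800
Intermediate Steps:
W = 43
((W + 19) - 12) + 130*(-45) = ((43 + 19) - 12) + 130*(-45) = (62 - 12) - 5850 = 50 - 5850 = -5800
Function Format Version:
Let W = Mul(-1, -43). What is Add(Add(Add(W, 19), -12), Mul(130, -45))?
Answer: -5800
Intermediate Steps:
W = 43
Add(Add(Add(W, 19), -12), Mul(130, -45)) = Add(Add(Add(43, 19), -12), Mul(130, -45)) = Add(Add(62, -12), -5850) = Add(50, -5850) = -5800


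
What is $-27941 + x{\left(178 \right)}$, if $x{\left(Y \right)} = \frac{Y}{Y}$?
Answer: $-27940$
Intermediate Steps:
$x{\left(Y \right)} = 1$
$-27941 + x{\left(178 \right)} = -27941 + 1 = -27940$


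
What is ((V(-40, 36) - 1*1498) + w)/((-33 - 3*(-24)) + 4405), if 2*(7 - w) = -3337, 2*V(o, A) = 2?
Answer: 357/8888 ≈ 0.040166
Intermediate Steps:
V(o, A) = 1 (V(o, A) = (½)*2 = 1)
w = 3351/2 (w = 7 - ½*(-3337) = 7 + 3337/2 = 3351/2 ≈ 1675.5)
((V(-40, 36) - 1*1498) + w)/((-33 - 3*(-24)) + 4405) = ((1 - 1*1498) + 3351/2)/((-33 - 3*(-24)) + 4405) = ((1 - 1498) + 3351/2)/((-33 + 72) + 4405) = (-1497 + 3351/2)/(39 + 4405) = (357/2)/4444 = (357/2)*(1/4444) = 357/8888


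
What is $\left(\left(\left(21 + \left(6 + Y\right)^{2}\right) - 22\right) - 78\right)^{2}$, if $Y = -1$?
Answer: $2916$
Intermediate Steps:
$\left(\left(\left(21 + \left(6 + Y\right)^{2}\right) - 22\right) - 78\right)^{2} = \left(\left(\left(21 + \left(6 - 1\right)^{2}\right) - 22\right) - 78\right)^{2} = \left(\left(\left(21 + 5^{2}\right) - 22\right) - 78\right)^{2} = \left(\left(\left(21 + 25\right) - 22\right) - 78\right)^{2} = \left(\left(46 - 22\right) - 78\right)^{2} = \left(24 - 78\right)^{2} = \left(-54\right)^{2} = 2916$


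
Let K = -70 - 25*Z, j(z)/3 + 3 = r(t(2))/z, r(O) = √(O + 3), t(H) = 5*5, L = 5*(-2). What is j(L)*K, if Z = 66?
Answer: 15480 + 1032*√7 ≈ 18210.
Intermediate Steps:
L = -10
t(H) = 25
r(O) = √(3 + O)
j(z) = -9 + 6*√7/z (j(z) = -9 + 3*(√(3 + 25)/z) = -9 + 3*(√28/z) = -9 + 3*((2*√7)/z) = -9 + 3*(2*√7/z) = -9 + 6*√7/z)
K = -1720 (K = -70 - 25*66 = -70 - 1650 = -1720)
j(L)*K = (-9 + 6*√7/(-10))*(-1720) = (-9 + 6*√7*(-⅒))*(-1720) = (-9 - 3*√7/5)*(-1720) = 15480 + 1032*√7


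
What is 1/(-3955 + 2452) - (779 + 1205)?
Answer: -2981953/1503 ≈ -1984.0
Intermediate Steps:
1/(-3955 + 2452) - (779 + 1205) = 1/(-1503) - 1*1984 = -1/1503 - 1984 = -2981953/1503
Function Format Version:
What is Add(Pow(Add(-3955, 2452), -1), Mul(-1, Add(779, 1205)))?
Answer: Rational(-2981953, 1503) ≈ -1984.0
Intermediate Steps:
Add(Pow(Add(-3955, 2452), -1), Mul(-1, Add(779, 1205))) = Add(Pow(-1503, -1), Mul(-1, 1984)) = Add(Rational(-1, 1503), -1984) = Rational(-2981953, 1503)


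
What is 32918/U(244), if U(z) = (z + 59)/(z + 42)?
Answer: 9414548/303 ≈ 31071.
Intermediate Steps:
U(z) = (59 + z)/(42 + z)
32918/U(244) = 32918/(((59 + 244)/(42 + 244))) = 32918/((303/286)) = 32918/(((1/286)*303)) = 32918/(303/286) = 32918*(286/303) = 9414548/303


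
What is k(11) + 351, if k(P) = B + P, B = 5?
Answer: 367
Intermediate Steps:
k(P) = 5 + P
k(11) + 351 = (5 + 11) + 351 = 16 + 351 = 367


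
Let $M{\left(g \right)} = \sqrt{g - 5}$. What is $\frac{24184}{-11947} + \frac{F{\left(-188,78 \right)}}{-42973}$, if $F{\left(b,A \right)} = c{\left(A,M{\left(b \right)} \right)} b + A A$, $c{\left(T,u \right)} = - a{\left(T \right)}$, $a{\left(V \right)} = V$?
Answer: $- \frac{183876484}{73342633} \approx -2.5071$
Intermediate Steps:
$M{\left(g \right)} = \sqrt{-5 + g}$
$c{\left(T,u \right)} = - T$
$F{\left(b,A \right)} = A^{2} - A b$ ($F{\left(b,A \right)} = - A b + A A = - A b + A^{2} = A^{2} - A b$)
$\frac{24184}{-11947} + \frac{F{\left(-188,78 \right)}}{-42973} = \frac{24184}{-11947} + \frac{78 \left(78 - -188\right)}{-42973} = 24184 \left(- \frac{1}{11947}\right) + 78 \left(78 + 188\right) \left(- \frac{1}{42973}\right) = - \frac{24184}{11947} + 78 \cdot 266 \left(- \frac{1}{42973}\right) = - \frac{24184}{11947} + 20748 \left(- \frac{1}{42973}\right) = - \frac{24184}{11947} - \frac{2964}{6139} = - \frac{183876484}{73342633}$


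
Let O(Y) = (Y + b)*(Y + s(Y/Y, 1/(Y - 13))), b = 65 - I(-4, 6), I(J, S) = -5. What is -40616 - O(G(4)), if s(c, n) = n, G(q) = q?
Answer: -368134/9 ≈ -40904.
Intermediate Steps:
b = 70 (b = 65 - 1*(-5) = 65 + 5 = 70)
O(Y) = (70 + Y)*(Y + 1/(-13 + Y)) (O(Y) = (Y + 70)*(Y + 1/(Y - 13)) = (70 + Y)*(Y + 1/(-13 + Y)))
-40616 - O(G(4)) = -40616 - (70 + 4 + 4*(-13 + 4)*(70 + 4))/(-13 + 4) = -40616 - (70 + 4 + 4*(-9)*74)/(-9) = -40616 - (-1)*(70 + 4 - 2664)/9 = -40616 - (-1)*(-2590)/9 = -40616 - 1*2590/9 = -40616 - 2590/9 = -368134/9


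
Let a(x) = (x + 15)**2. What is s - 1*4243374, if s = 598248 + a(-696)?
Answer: -3181365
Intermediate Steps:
a(x) = (15 + x)**2
s = 1062009 (s = 598248 + (15 - 696)**2 = 598248 + (-681)**2 = 598248 + 463761 = 1062009)
s - 1*4243374 = 1062009 - 1*4243374 = 1062009 - 4243374 = -3181365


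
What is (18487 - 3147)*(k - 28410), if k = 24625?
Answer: -58061900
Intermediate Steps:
(18487 - 3147)*(k - 28410) = (18487 - 3147)*(24625 - 28410) = 15340*(-3785) = -58061900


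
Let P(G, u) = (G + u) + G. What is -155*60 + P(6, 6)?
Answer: -9282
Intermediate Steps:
P(G, u) = u + 2*G
-155*60 + P(6, 6) = -155*60 + (6 + 2*6) = -9300 + (6 + 12) = -9300 + 18 = -9282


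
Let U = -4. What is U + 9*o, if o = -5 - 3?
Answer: -76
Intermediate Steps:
o = -8
U + 9*o = -4 + 9*(-8) = -4 - 72 = -76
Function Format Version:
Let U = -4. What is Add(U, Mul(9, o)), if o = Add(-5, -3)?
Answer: -76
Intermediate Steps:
o = -8
Add(U, Mul(9, o)) = Add(-4, Mul(9, -8)) = Add(-4, -72) = -76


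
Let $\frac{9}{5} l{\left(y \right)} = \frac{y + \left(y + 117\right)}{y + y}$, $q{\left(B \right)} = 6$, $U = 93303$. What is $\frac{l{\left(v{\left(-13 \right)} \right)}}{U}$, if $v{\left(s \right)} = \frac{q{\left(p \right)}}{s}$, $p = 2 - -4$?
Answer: $- \frac{2515}{3358908} \approx -0.00074876$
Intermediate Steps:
$p = 6$ ($p = 2 + 4 = 6$)
$v{\left(s \right)} = \frac{6}{s}$
$l{\left(y \right)} = \frac{5 \left(117 + 2 y\right)}{18 y}$ ($l{\left(y \right)} = \frac{5 \frac{y + \left(y + 117\right)}{y + y}}{9} = \frac{5 \frac{y + \left(117 + y\right)}{2 y}}{9} = \frac{5 \left(117 + 2 y\right) \frac{1}{2 y}}{9} = \frac{5 \frac{117 + 2 y}{2 y}}{9} = \frac{5 \left(117 + 2 y\right)}{18 y}$)
$\frac{l{\left(v{\left(-13 \right)} \right)}}{U} = \frac{\frac{5}{18} \frac{1}{6 \frac{1}{-13}} \left(117 + 2 \frac{6}{-13}\right)}{93303} = \frac{5 \left(117 + 2 \cdot 6 \left(- \frac{1}{13}\right)\right)}{18 \cdot 6 \left(- \frac{1}{13}\right)} \frac{1}{93303} = \frac{5 \left(117 + 2 \left(- \frac{6}{13}\right)\right)}{18 \left(- \frac{6}{13}\right)} \frac{1}{93303} = \frac{5}{18} \left(- \frac{13}{6}\right) \left(117 - \frac{12}{13}\right) \frac{1}{93303} = \frac{5}{18} \left(- \frac{13}{6}\right) \frac{1509}{13} \cdot \frac{1}{93303} = \left(- \frac{2515}{36}\right) \frac{1}{93303} = - \frac{2515}{3358908}$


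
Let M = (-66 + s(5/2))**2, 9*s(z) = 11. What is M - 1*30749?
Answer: -2150780/81 ≈ -26553.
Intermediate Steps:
s(z) = 11/9 (s(z) = (1/9)*11 = 11/9)
M = 339889/81 (M = (-66 + 11/9)**2 = (-583/9)**2 = 339889/81 ≈ 4196.2)
M - 1*30749 = 339889/81 - 1*30749 = 339889/81 - 30749 = -2150780/81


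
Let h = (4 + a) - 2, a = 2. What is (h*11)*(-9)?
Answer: -396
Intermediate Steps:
h = 4 (h = (4 + 2) - 2 = 6 - 2 = 4)
(h*11)*(-9) = (4*11)*(-9) = 44*(-9) = -396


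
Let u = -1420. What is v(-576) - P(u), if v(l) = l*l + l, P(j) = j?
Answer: 332620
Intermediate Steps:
v(l) = l + l² (v(l) = l² + l = l + l²)
v(-576) - P(u) = -576*(1 - 576) - 1*(-1420) = -576*(-575) + 1420 = 331200 + 1420 = 332620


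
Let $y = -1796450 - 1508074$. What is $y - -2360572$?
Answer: $-943952$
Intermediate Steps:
$y = -3304524$ ($y = -1796450 - 1508074 = -3304524$)
$y - -2360572 = -3304524 - -2360572 = -3304524 + 2360572 = -943952$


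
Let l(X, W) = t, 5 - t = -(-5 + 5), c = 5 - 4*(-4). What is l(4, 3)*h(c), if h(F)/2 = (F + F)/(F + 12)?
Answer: 140/11 ≈ 12.727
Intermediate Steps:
c = 21 (c = 5 + 16 = 21)
t = 5 (t = 5 - (-1)*(-5 + 5) = 5 - (-1)*0 = 5 - 1*0 = 5 + 0 = 5)
l(X, W) = 5
h(F) = 4*F/(12 + F) (h(F) = 2*((F + F)/(F + 12)) = 2*((2*F)/(12 + F)) = 2*(2*F/(12 + F)) = 4*F/(12 + F))
l(4, 3)*h(c) = 5*(4*21/(12 + 21)) = 5*(4*21/33) = 5*(4*21*(1/33)) = 5*(28/11) = 140/11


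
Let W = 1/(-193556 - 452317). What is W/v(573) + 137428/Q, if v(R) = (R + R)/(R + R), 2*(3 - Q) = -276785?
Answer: 100693019/101402061 ≈ 0.99301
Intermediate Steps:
Q = 276791/2 (Q = 3 - ½*(-276785) = 3 + 276785/2 = 276791/2 ≈ 1.3840e+5)
W = -1/645873 (W = 1/(-645873) = -1/645873 ≈ -1.5483e-6)
v(R) = 1 (v(R) = (2*R)/((2*R)) = (2*R)*(1/(2*R)) = 1)
W/v(573) + 137428/Q = -1/645873/1 + 137428/(276791/2) = -1/645873*1 + 137428*(2/276791) = -1/645873 + 6392/6437 = 100693019/101402061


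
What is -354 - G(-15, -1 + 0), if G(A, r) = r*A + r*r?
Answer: -370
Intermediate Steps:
G(A, r) = r² + A*r (G(A, r) = A*r + r² = r² + A*r)
-354 - G(-15, -1 + 0) = -354 - (-1 + 0)*(-15 + (-1 + 0)) = -354 - (-1)*(-15 - 1) = -354 - (-1)*(-16) = -354 - 1*16 = -354 - 16 = -370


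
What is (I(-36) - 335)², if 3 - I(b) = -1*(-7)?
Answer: 114921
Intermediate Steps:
I(b) = -4 (I(b) = 3 - (-1)*(-7) = 3 - 1*7 = 3 - 7 = -4)
(I(-36) - 335)² = (-4 - 335)² = (-339)² = 114921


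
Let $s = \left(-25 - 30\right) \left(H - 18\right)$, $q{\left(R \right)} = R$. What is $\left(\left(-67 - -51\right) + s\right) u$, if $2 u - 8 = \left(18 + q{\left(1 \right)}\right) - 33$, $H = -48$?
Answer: $-10842$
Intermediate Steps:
$u = -3$ ($u = 4 + \frac{\left(18 + 1\right) - 33}{2} = 4 + \frac{19 - 33}{2} = 4 + \frac{1}{2} \left(-14\right) = 4 - 7 = -3$)
$s = 3630$ ($s = \left(-25 - 30\right) \left(-48 - 18\right) = \left(-55\right) \left(-66\right) = 3630$)
$\left(\left(-67 - -51\right) + s\right) u = \left(\left(-67 - -51\right) + 3630\right) \left(-3\right) = \left(\left(-67 + 51\right) + 3630\right) \left(-3\right) = \left(-16 + 3630\right) \left(-3\right) = 3614 \left(-3\right) = -10842$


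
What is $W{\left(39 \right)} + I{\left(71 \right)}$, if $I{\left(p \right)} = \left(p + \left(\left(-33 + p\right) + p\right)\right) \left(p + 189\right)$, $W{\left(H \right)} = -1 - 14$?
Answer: $46785$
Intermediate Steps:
$W{\left(H \right)} = -15$ ($W{\left(H \right)} = -1 - 14 = -15$)
$I{\left(p \right)} = \left(-33 + 3 p\right) \left(189 + p\right)$ ($I{\left(p \right)} = \left(p + \left(-33 + 2 p\right)\right) \left(189 + p\right) = \left(-33 + 3 p\right) \left(189 + p\right)$)
$W{\left(39 \right)} + I{\left(71 \right)} = -15 + \left(-6237 + 3 \cdot 71^{2} + 534 \cdot 71\right) = -15 + \left(-6237 + 3 \cdot 5041 + 37914\right) = -15 + \left(-6237 + 15123 + 37914\right) = -15 + 46800 = 46785$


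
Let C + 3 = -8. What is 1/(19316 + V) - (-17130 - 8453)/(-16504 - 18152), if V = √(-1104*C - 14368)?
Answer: (-25583*√139 + 123531643*I)/(34656*(√139 - 4829*I)) ≈ -0.73815 - 1.264e-7*I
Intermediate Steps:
C = -11 (C = -3 - 8 = -11)
V = 4*I*√139 (V = √(-1104*(-11) - 14368) = √(12144 - 14368) = √(-2224) = 4*I*√139 ≈ 47.159*I)
1/(19316 + V) - (-17130 - 8453)/(-16504 - 18152) = 1/(19316 + 4*I*√139) - (-17130 - 8453)/(-16504 - 18152) = 1/(19316 + 4*I*√139) - (-25583)/(-34656) = 1/(19316 + 4*I*√139) - (-25583)*(-1)/34656 = 1/(19316 + 4*I*√139) - 1*25583/34656 = 1/(19316 + 4*I*√139) - 25583/34656 = -25583/34656 + 1/(19316 + 4*I*√139)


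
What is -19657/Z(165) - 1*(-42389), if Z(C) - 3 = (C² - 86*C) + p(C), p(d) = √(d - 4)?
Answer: 7205419429121/169989283 + 19657*√161/169989283 ≈ 42388.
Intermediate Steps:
p(d) = √(-4 + d)
Z(C) = 3 + C² + √(-4 + C) - 86*C (Z(C) = 3 + ((C² - 86*C) + √(-4 + C)) = 3 + (C² + √(-4 + C) - 86*C) = 3 + C² + √(-4 + C) - 86*C)
-19657/Z(165) - 1*(-42389) = -19657/(3 + 165² + √(-4 + 165) - 86*165) - 1*(-42389) = -19657/(3 + 27225 + √161 - 14190) + 42389 = -19657/(13038 + √161) + 42389 = 42389 - 19657/(13038 + √161)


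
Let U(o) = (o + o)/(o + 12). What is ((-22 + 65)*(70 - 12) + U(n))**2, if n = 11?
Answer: 3292923456/529 ≈ 6.2248e+6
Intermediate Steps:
U(o) = 2*o/(12 + o) (U(o) = (2*o)/(12 + o) = 2*o/(12 + o))
((-22 + 65)*(70 - 12) + U(n))**2 = ((-22 + 65)*(70 - 12) + 2*11/(12 + 11))**2 = (43*58 + 2*11/23)**2 = (2494 + 2*11*(1/23))**2 = (2494 + 22/23)**2 = (57384/23)**2 = 3292923456/529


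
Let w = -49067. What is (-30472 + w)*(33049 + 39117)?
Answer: -5740011474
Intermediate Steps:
(-30472 + w)*(33049 + 39117) = (-30472 - 49067)*(33049 + 39117) = -79539*72166 = -5740011474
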